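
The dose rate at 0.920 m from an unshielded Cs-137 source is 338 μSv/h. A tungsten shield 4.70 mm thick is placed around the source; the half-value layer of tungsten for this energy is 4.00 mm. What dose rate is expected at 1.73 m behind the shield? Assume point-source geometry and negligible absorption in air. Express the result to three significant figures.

Distance alone: (0.920/1.73)² = 0.2828, so 338 × 0.2828 = 95.59 μSv/h.
Shield: 4.70/4.00 = 1.175 half-value layers → attenuation 2^(−1.175) = 0.4429.
Combined: 95.59 × 0.4429 = 42.34 μSv/h.

42.3 μSv/h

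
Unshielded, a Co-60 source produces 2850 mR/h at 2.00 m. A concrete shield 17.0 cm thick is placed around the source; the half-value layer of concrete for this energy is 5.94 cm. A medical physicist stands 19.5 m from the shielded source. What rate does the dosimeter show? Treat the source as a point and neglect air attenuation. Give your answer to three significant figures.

4.12 mR/h

Distance alone: 2850 × (2.00/19.5)² = 2850 × 0.01052 = 29.98 mR/h.
Shield: 17.0/5.94 = 2.862 half-value layers → attenuation 2^(−2.862) = 0.1375.
Combined: 29.98 × 0.1375 = 4.122 mR/h.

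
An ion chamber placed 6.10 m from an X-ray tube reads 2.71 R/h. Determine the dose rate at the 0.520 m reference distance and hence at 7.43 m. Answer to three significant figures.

By the inverse-square law,
At 0.520 m: (6.10/0.520)² = 137.6, so 2.71 × 137.6 = 372.9 R/h
At 7.43 m: (0.520/7.43)² = 0.004898, so 372.9 × 0.004898 = 1.826 R/h.

373 R/h; 1.83 R/h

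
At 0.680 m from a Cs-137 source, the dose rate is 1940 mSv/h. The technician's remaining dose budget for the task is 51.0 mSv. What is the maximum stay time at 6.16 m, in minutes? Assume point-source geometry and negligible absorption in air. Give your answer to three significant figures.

Using I₁d₁² = I₂d₂², rate at 6.16 m:
(0.680/6.16)² = 0.01219, so 1940 × 0.01219 = 23.65 mSv/h.
Stay time = 51.0 mSv ÷ 23.65 mSv/h = 2.156 h = 129.4 min.

129 min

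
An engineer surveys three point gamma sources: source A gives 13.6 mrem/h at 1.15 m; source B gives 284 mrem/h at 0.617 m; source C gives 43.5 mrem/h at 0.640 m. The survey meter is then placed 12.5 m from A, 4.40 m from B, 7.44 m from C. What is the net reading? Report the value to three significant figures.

6.02 mrem/h

By superposition, sum each source's inverse-square contribution:
A: 13.6 × (1.15/12.5)² = 0.1151 mrem/h
B: 284 × (0.617/4.40)² = 5.584 mrem/h
C: 43.5 × (0.640/7.44)² = 0.3219 mrem/h
Total = 0.1151 + 5.584 + 0.3219 = 6.021 mrem/h.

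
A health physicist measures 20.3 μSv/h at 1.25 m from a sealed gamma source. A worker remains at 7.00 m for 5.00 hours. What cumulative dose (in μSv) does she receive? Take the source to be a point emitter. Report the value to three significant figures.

Intensity scales as (d₁/d₂)², so rate at 7.00 m:
20.3 × (1.25/7.00)² = 20.3 × 0.03189 = 0.6474 μSv/h.
Dose = rate × time = 0.6474 μSv/h × 5.000 h = 3.237 μSv.

3.24 μSv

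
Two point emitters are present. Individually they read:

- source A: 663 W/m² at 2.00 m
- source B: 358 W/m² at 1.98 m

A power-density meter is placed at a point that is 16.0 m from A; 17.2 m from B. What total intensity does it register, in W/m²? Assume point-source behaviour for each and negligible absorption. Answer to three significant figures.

By superposition, sum each source's inverse-square contribution:
A: 663 × (2.00/16.0)² = 10.36 W/m²
B: 358 × (1.98/17.2)² = 4.744 W/m²
Total = 10.36 + 4.744 = 15.10 W/m².

15.1 W/m²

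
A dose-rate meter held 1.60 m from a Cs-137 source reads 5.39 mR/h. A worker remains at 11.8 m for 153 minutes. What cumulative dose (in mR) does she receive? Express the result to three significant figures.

0.253 mR

By the inverse-square law, rate at 11.8 m:
(1.60/11.8)² = 0.01839, so 5.39 × 0.01839 = 0.09912 mR/h.
Dose = rate × time = 0.09912 mR/h × 2.550 h = 0.2528 mR.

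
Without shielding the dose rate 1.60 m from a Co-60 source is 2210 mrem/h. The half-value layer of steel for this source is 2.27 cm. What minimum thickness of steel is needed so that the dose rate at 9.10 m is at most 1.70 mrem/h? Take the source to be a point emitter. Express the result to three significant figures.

At 9.10 m, distance alone gives 2210 × (1.60/9.10)² = 2210 × 0.03091 = 68.31 mrem/h.
Further attenuation needed: 68.31/1.70 = 40.18.
n = log₂(40.18) = 5.328 half-value layers.
Thickness = 5.328 × 2.27 cm = 12.09 cm.

12.1 cm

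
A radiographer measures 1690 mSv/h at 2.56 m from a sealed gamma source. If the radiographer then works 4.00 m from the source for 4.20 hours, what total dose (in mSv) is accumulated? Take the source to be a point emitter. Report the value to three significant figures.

2910 mSv

By the inverse-square law, rate at 4.00 m:
1690 × (2.56/4.00)² = 1690 × 0.4096 = 692.2 mSv/h.
Dose = rate × time = 692.2 mSv/h × 4.200 h = 2907 mSv.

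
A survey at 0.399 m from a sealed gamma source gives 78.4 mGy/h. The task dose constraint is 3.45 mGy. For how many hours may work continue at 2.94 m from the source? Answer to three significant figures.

2.39 h

Applying the 1/r² law, rate at 2.94 m:
(0.399/2.94)² = 0.01842, so 78.4 × 0.01842 = 1.444 mGy/h.
Stay time = 3.45 mGy ÷ 1.444 mGy/h = 2.389 h.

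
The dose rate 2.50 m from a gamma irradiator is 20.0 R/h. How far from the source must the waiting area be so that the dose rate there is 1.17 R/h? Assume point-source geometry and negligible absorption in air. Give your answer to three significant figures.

10.3 m

Since intensity falls as 1/r², d₂ = d₁·√(I₁/I₂).
I₁/I₂ = 20.0/1.17 = 17.09, so d₂ = 2.50 × √17.09 = 10.34 m.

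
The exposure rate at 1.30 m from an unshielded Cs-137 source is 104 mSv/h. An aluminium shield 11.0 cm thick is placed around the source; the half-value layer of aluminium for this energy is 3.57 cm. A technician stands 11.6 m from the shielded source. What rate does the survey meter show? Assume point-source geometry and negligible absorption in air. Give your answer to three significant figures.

0.154 mSv/h

Distance alone: (1.30/11.6)² = 0.01256, so 104 × 0.01256 = 1.306 mSv/h.
Shield: 11.0/3.57 = 3.081 half-value layers → attenuation 2^(−3.081) = 0.1182.
Combined: 1.306 × 0.1182 = 0.1544 mSv/h.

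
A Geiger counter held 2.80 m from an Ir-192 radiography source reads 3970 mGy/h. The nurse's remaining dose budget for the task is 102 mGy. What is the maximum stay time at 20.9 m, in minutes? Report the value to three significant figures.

85.9 min

Since intensity falls as 1/r², rate at 20.9 m:
(2.80/20.9)² = 0.01795, so 3970 × 0.01795 = 71.26 mGy/h.
Stay time = 102 mGy ÷ 71.26 mGy/h = 1.431 h = 85.86 min.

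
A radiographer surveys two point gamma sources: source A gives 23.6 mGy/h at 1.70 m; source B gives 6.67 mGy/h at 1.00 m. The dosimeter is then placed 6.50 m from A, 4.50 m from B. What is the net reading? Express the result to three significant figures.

By superposition, sum each source's inverse-square contribution:
A: 23.6 × (1.70/6.50)² = 1.614 mGy/h
B: 6.67 × (1.00/4.50)² = 0.3294 mGy/h
Total = 1.614 + 0.3294 = 1.943 mGy/h.

1.94 mGy/h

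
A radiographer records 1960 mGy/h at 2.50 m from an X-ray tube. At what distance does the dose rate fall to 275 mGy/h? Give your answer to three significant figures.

6.67 m

Since intensity falls as 1/r², d₂ = d₁·√(I₁/I₂).
I₁/I₂ = 1960/275 = 7.127, so d₂ = 2.50 × √7.127 = 6.674 m.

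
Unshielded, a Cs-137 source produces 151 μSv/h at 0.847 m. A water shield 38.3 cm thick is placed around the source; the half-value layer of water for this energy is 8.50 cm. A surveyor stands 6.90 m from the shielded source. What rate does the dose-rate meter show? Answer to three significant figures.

Distance alone: (0.847/6.90)² = 0.01507, so 151 × 0.01507 = 2.276 μSv/h.
Shield: 38.3/8.50 = 4.506 half-value layers → attenuation 2^(−4.506) = 0.04401.
Combined: 2.276 × 0.04401 = 0.1002 μSv/h.

0.100 μSv/h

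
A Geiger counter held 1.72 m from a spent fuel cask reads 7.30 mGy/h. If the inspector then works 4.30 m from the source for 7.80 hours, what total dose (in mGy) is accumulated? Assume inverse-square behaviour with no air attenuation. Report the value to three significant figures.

9.11 mGy

Since intensity falls as 1/r², rate at 4.30 m:
(1.72/4.30)² = 0.1600, so 7.30 × 0.1600 = 1.168 mGy/h.
Dose = rate × time = 1.168 mGy/h × 7.800 h = 9.110 mGy.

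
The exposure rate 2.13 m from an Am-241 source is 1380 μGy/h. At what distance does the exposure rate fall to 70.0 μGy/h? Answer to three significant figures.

9.46 m

Applying the 1/r² law, d₂ = d₁·√(I₁/I₂).
I₁/I₂ = 1380/70.0 = 19.71, so d₂ = 2.13 × √19.71 = 9.456 m.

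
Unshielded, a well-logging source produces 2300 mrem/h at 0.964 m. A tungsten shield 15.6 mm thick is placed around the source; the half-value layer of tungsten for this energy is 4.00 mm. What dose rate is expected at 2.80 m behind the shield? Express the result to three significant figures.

18.3 mrem/h

Distance alone: 2300 × (0.964/2.80)² = 2300 × 0.1185 = 272.6 mrem/h.
Shield: 15.6/4.00 = 3.900 half-value layers → attenuation 2^(−3.900) = 0.06699.
Combined: 272.6 × 0.06699 = 18.26 mrem/h.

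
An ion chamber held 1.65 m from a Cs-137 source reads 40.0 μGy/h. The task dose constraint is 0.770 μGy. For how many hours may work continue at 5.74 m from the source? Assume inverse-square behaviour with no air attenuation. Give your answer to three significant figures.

Applying the 1/r² law, rate at 5.74 m:
(1.65/5.74)² = 0.08263, so 40.0 × 0.08263 = 3.305 μGy/h.
Stay time = 0.770 μGy ÷ 3.305 μGy/h = 0.2330 h.

0.233 h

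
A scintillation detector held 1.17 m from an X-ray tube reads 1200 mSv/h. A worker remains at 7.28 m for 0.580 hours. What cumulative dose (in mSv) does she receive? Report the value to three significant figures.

18.0 mSv

Using I₁d₁² = I₂d₂², rate at 7.28 m:
1200 × (1.17/7.28)² = 1200 × 0.02583 = 31.00 mSv/h.
Dose = rate × time = 31.00 mSv/h × 0.5800 h = 17.98 mSv.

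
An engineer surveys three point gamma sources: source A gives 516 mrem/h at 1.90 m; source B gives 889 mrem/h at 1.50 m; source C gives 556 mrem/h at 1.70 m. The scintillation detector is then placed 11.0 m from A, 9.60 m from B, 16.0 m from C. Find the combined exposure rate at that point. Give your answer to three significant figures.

43.4 mrem/h

By superposition, sum each source's inverse-square contribution:
A: 516 × (1.90/11.0)² = 15.39 mrem/h
B: 889 × (1.50/9.60)² = 21.70 mrem/h
C: 556 × (1.70/16.0)² = 6.277 mrem/h
Total = 15.39 + 21.70 + 6.277 = 43.37 mrem/h.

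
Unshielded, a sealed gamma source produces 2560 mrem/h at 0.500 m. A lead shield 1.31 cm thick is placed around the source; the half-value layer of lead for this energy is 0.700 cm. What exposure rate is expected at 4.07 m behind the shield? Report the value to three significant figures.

10.6 mrem/h

Distance alone: (0.500/4.07)² = 0.01509, so 2560 × 0.01509 = 38.63 mrem/h.
Shield: 1.31/0.700 = 1.871 half-value layers → attenuation 2^(−1.871) = 0.2734.
Combined: 38.63 × 0.2734 = 10.56 mrem/h.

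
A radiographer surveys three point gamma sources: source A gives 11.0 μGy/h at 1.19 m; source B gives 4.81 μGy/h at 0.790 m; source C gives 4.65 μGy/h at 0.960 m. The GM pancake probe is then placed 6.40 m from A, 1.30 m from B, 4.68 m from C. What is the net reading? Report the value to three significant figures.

Each source contributes Iᵢ·(dᵢ/rᵢ)²; contributions add.
A: 11.0 × (1.19/6.40)² = 0.3803 μGy/h
B: 4.81 × (0.790/1.30)² = 1.776 μGy/h
C: 4.65 × (0.960/4.68)² = 0.1957 μGy/h
Total = 0.3803 + 1.776 + 0.1957 = 2.352 μGy/h.

2.35 μGy/h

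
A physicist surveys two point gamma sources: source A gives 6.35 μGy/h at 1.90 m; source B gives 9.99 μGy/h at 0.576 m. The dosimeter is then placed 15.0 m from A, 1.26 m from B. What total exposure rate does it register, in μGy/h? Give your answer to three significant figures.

By superposition, sum each source's inverse-square contribution:
A: 6.35 × (1.90/15.0)² = 0.1019 μGy/h
B: 9.99 × (0.576/1.26)² = 2.088 μGy/h
Total = 0.1019 + 2.088 = 2.190 μGy/h.

2.19 μGy/h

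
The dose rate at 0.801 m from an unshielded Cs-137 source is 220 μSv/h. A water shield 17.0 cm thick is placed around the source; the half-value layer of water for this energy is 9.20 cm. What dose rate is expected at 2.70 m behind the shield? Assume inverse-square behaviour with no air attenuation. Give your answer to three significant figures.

Distance alone: (0.801/2.70)² = 0.08801, so 220 × 0.08801 = 19.36 μSv/h.
Shield: 17.0/9.20 = 1.848 half-value layers → attenuation 2^(−1.848) = 0.2778.
Combined: 19.36 × 0.2778 = 5.378 μSv/h.

5.38 μSv/h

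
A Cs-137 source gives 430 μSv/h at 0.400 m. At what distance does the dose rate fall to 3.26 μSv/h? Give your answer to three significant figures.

4.59 m

Using I₁d₁² = I₂d₂², d₂ = d₁·√(I₁/I₂).
I₁/I₂ = 430/3.26 = 131.9, so d₂ = 0.400 × √131.9 = 4.594 m.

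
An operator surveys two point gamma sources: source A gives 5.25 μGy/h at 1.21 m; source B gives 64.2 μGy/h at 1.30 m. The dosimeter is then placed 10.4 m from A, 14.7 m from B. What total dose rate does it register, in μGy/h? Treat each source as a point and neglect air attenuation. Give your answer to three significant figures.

By superposition, sum each source's inverse-square contribution:
A: 5.25 × (1.21/10.4)² = 0.07107 μGy/h
B: 64.2 × (1.30/14.7)² = 0.5021 μGy/h
Total = 0.07107 + 0.5021 = 0.5732 μGy/h.

0.573 μGy/h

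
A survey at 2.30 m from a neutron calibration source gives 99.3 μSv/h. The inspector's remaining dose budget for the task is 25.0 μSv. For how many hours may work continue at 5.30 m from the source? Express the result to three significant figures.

Applying the 1/r² law, rate at 5.30 m:
(2.30/5.30)² = 0.1883, so 99.3 × 0.1883 = 18.70 μSv/h.
Stay time = 25.0 μSv ÷ 18.70 μSv/h = 1.337 h.

1.34 h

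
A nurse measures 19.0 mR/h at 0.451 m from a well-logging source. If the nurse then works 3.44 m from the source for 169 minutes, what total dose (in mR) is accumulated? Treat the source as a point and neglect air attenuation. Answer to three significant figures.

0.920 mR

By the inverse-square law, rate at 3.44 m:
(0.451/3.44)² = 0.01719, so 19.0 × 0.01719 = 0.3266 mR/h.
Dose = rate × time = 0.3266 mR/h × 2.817 h = 0.9200 mR.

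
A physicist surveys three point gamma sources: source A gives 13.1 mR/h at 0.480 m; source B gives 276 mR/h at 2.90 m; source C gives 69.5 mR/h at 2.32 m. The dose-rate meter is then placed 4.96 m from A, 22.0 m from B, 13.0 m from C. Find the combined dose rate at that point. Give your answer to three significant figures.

7.13 mR/h

By superposition, sum each source's inverse-square contribution:
A: 13.1 × (0.480/4.96)² = 0.1227 mR/h
B: 276 × (2.90/22.0)² = 4.796 mR/h
C: 69.5 × (2.32/13.0)² = 2.213 mR/h
Total = 0.1227 + 4.796 + 2.213 = 7.132 mR/h.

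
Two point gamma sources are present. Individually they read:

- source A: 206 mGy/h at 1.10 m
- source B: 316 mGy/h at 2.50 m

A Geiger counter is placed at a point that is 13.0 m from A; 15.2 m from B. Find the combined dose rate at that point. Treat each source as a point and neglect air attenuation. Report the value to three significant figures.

By superposition, sum each source's inverse-square contribution:
A: 206 × (1.10/13.0)² = 1.475 mGy/h
B: 316 × (2.50/15.2)² = 8.548 mGy/h
Total = 1.475 + 8.548 = 10.02 mGy/h.

10.0 mGy/h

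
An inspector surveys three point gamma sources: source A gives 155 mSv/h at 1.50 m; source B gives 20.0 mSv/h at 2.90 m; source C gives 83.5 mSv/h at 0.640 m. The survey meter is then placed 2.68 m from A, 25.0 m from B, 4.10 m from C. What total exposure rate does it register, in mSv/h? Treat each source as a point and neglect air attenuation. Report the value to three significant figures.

50.9 mSv/h

Each source contributes Iᵢ·(dᵢ/rᵢ)²; contributions add.
A: 155 × (1.50/2.68)² = 48.56 mSv/h
B: 20.0 × (2.90/25.0)² = 0.2691 mSv/h
C: 83.5 × (0.640/4.10)² = 2.035 mSv/h
Total = 48.56 + 0.2691 + 2.035 = 50.86 mSv/h.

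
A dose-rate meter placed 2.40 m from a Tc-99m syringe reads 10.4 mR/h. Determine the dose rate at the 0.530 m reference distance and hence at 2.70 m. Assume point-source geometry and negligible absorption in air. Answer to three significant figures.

Intensity scales as (d₁/d₂)², so
At 0.530 m: (2.40/0.530)² = 20.51, so 10.4 × 20.51 = 213.3 mR/h
At 2.70 m: (0.530/2.70)² = 0.03853, so 213.3 × 0.03853 = 8.218 mR/h.

213 mR/h; 8.22 mR/h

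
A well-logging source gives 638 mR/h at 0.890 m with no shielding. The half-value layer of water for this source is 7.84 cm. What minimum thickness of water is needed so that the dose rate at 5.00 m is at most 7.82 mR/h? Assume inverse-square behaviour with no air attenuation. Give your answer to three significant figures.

At 5.00 m, distance alone gives 638 × (0.890/5.00)² = 638 × 0.03168 = 20.21 mR/h.
Further attenuation needed: 20.21/7.82 = 2.584.
n = log₂(2.584) = 1.370 half-value layers.
Thickness = 1.370 × 7.84 cm = 10.74 cm.

10.7 cm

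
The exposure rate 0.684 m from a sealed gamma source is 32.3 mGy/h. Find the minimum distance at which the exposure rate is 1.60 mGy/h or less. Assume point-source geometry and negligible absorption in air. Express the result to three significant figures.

Applying the 1/r² law, d₂ = d₁·√(I₁/I₂).
I₁/I₂ = 32.3/1.60 = 20.19, so d₂ = 0.684 × √20.19 = 3.073 m.

3.07 m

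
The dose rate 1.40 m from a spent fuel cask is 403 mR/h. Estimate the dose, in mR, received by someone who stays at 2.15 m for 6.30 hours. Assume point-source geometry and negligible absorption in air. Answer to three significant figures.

Using I₁d₁² = I₂d₂², rate at 2.15 m:
403 × (1.40/2.15)² = 403 × 0.4240 = 170.9 mR/h.
Dose = rate × time = 170.9 mR/h × 6.300 h = 1077 mR.

1080 mR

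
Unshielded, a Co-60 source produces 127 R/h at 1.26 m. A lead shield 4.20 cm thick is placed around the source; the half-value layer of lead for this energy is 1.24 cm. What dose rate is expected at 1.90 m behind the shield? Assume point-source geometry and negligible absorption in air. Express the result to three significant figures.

5.34 R/h

Distance alone: 127 × (1.26/1.90)² = 127 × 0.4398 = 55.85 R/h.
Shield: 4.20/1.24 = 3.387 half-value layers → attenuation 2^(−3.387) = 0.09559.
Combined: 55.85 × 0.09559 = 5.339 R/h.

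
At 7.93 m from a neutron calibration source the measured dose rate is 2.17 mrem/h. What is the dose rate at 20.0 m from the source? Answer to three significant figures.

0.341 mrem/h

Since intensity falls as 1/r², scaling from 7.93 m to 20.0 m:
2.17 × (7.93/20.0)² = 2.17 × 0.1572 = 0.3411 mrem/h.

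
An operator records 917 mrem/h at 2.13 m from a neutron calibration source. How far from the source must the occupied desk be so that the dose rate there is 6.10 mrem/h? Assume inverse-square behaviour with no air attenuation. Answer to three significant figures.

Applying the 1/r² law, d₂ = d₁·√(I₁/I₂).
I₁/I₂ = 917/6.10 = 150.3, so d₂ = 2.13 × √150.3 = 26.11 m.

26.1 m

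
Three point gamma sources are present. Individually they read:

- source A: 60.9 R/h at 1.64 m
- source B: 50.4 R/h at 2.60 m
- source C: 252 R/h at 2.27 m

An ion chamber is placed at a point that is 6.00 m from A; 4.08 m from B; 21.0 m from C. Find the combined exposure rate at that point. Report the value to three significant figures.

By superposition, sum each source's inverse-square contribution:
A: 60.9 × (1.64/6.00)² = 4.550 R/h
B: 50.4 × (2.60/4.08)² = 20.47 R/h
C: 252 × (2.27/21.0)² = 2.945 R/h
Total = 4.550 + 20.47 + 2.945 = 27.96 R/h.

28.0 R/h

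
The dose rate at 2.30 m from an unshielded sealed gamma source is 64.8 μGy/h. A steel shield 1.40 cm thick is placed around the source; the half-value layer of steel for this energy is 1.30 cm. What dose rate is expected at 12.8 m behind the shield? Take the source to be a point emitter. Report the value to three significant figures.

Distance alone: (2.30/12.8)² = 0.03229, so 64.8 × 0.03229 = 2.092 μGy/h.
Shield: 1.40/1.30 = 1.077 half-value layers → attenuation 2^(−1.077) = 0.4740.
Combined: 2.092 × 0.4740 = 0.9916 μGy/h.

0.992 μGy/h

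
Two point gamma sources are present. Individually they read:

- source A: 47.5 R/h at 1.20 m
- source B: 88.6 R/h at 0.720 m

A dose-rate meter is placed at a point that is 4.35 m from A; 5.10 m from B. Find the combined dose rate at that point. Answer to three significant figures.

5.38 R/h

By superposition, sum each source's inverse-square contribution:
A: 47.5 × (1.20/4.35)² = 3.615 R/h
B: 88.6 × (0.720/5.10)² = 1.766 R/h
Total = 3.615 + 1.766 = 5.381 R/h.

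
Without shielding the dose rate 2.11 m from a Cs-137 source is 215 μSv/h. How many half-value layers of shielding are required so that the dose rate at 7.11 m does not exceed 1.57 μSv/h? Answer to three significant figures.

At 7.11 m, distance alone gives 215 × (2.11/7.11)² = 215 × 0.08807 = 18.94 μSv/h.
Further attenuation needed: 18.94/1.57 = 12.06.
n = log₂(12.06) = 3.592 half-value layers.

3.59 half-value layers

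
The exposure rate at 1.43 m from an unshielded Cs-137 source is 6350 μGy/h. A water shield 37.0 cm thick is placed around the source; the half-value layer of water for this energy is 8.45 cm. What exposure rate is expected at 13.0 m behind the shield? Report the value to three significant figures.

Distance alone: (1.43/13.0)² = 0.01210, so 6350 × 0.01210 = 76.83 μGy/h.
Shield: 37.0/8.45 = 4.379 half-value layers → attenuation 2^(−4.379) = 0.04806.
Combined: 76.83 × 0.04806 = 3.692 μGy/h.

3.69 μGy/h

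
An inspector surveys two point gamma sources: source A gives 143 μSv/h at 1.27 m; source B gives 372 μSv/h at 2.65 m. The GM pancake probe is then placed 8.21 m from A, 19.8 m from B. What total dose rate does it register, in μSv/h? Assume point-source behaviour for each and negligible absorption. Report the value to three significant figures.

Each source contributes Iᵢ·(dᵢ/rᵢ)²; contributions add.
A: 143 × (1.27/8.21)² = 3.422 μSv/h
B: 372 × (2.65/19.8)² = 6.664 μSv/h
Total = 3.422 + 6.664 = 10.09 μSv/h.

10.1 μSv/h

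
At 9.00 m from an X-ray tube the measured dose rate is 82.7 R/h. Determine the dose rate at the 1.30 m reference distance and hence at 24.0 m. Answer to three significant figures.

Since intensity falls as 1/r²,
At 1.30 m: (9.00/1.30)² = 47.93, so 82.7 × 47.93 = 3964 R/h
At 24.0 m: (1.30/24.0)² = 0.002934, so 3964 × 0.002934 = 11.63 R/h.

3960 R/h; 11.6 R/h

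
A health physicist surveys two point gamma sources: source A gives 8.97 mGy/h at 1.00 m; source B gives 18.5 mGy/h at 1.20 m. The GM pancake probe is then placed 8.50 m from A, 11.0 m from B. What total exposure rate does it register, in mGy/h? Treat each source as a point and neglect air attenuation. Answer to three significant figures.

0.344 mGy/h

By superposition, sum each source's inverse-square contribution:
A: 8.97 × (1.00/8.50)² = 0.1242 mGy/h
B: 18.5 × (1.20/11.0)² = 0.2202 mGy/h
Total = 0.1242 + 0.2202 = 0.3444 mGy/h.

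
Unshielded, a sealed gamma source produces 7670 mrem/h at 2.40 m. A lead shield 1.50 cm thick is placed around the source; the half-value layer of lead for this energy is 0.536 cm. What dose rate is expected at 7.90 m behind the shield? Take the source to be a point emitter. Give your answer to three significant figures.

102 mrem/h

Distance alone: 7670 × (2.40/7.90)² = 7670 × 0.09229 = 707.9 mrem/h.
Shield: 1.50/0.536 = 2.799 half-value layers → attenuation 2^(−2.799) = 0.1437.
Combined: 707.9 × 0.1437 = 101.7 mrem/h.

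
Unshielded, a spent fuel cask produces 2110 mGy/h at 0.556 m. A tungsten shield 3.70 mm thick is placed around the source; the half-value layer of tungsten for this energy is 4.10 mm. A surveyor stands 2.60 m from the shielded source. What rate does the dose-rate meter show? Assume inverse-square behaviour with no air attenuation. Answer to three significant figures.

Distance alone: (0.556/2.60)² = 0.04573, so 2110 × 0.04573 = 96.49 mGy/h.
Shield: 3.70/4.10 = 0.9024 half-value layers → attenuation 2^(−0.9024) = 0.5350.
Combined: 96.49 × 0.5350 = 51.62 mGy/h.

51.6 mGy/h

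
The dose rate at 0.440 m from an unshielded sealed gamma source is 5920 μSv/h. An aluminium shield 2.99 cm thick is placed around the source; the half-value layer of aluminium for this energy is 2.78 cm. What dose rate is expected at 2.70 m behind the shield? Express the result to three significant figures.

Distance alone: (0.440/2.70)² = 0.02656, so 5920 × 0.02656 = 157.2 μSv/h.
Shield: 2.99/2.78 = 1.076 half-value layers → attenuation 2^(−1.076) = 0.4743.
Combined: 157.2 × 0.4743 = 74.56 μSv/h.

74.6 μSv/h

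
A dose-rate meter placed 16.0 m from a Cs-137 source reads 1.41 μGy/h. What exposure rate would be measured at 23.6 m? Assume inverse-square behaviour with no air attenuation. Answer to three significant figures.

0.648 μGy/h

Applying the 1/r² law, scaling from 16.0 m to 23.6 m:
(16.0/23.6)² = 0.4596, so 1.41 × 0.4596 = 0.6480 μGy/h.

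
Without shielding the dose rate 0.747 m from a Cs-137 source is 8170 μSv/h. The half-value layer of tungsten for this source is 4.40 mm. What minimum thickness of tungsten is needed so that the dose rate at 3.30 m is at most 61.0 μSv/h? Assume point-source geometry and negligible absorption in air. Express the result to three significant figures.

At 3.30 m, distance alone gives 8170 × (0.747/3.30)² = 8170 × 0.05124 = 418.6 μSv/h.
Further attenuation needed: 418.6/61.0 = 6.862.
n = log₂(6.862) = 2.779 half-value layers.
Thickness = 2.779 × 4.40 mm = 12.23 mm.

12.2 mm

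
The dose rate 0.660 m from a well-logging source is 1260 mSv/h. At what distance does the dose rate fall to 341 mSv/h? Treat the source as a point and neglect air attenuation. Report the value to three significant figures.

1.27 m

Since intensity falls as 1/r², d₂ = d₁·√(I₁/I₂).
I₁/I₂ = 1260/341 = 3.695, so d₂ = 0.660 × √3.695 = 1.269 m.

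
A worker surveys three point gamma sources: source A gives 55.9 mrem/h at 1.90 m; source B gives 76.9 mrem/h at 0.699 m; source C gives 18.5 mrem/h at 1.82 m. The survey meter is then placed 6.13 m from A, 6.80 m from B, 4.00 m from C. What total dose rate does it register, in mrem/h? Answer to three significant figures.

10.0 mrem/h

Each source contributes Iᵢ·(dᵢ/rᵢ)²; contributions add.
A: 55.9 × (1.90/6.13)² = 5.370 mrem/h
B: 76.9 × (0.699/6.80)² = 0.8126 mrem/h
C: 18.5 × (1.82/4.00)² = 3.830 mrem/h
Total = 5.370 + 0.8126 + 3.830 = 10.01 mrem/h.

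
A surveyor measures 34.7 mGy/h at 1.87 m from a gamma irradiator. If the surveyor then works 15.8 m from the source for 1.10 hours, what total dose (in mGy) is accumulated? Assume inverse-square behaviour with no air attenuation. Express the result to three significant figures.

Intensity scales as (d₁/d₂)², so rate at 15.8 m:
34.7 × (1.87/15.8)² = 34.7 × 0.01401 = 0.4861 mGy/h.
Dose = rate × time = 0.4861 mGy/h × 1.100 h = 0.5347 mGy.

0.535 mGy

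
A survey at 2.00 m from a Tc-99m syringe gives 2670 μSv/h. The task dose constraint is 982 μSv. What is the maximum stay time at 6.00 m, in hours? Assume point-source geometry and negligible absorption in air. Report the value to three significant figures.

3.31 h

Applying the 1/r² law, rate at 6.00 m:
(2.00/6.00)² = 0.1111, so 2670 × 0.1111 = 296.6 μSv/h.
Stay time = 982 μSv ÷ 296.6 μSv/h = 3.311 h.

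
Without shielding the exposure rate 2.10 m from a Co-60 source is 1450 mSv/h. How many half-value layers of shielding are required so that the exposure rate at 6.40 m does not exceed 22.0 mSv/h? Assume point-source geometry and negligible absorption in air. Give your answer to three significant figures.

At 6.40 m, distance alone gives (2.10/6.40)² = 0.1077, so 1450 × 0.1077 = 156.2 mSv/h.
Further attenuation needed: 156.2/22.0 = 7.100.
n = log₂(7.100) = 2.828 half-value layers.

2.83 half-value layers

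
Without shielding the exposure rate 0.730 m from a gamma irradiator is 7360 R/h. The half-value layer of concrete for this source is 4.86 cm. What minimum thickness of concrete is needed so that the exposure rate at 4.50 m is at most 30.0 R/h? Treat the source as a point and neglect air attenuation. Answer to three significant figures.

At 4.50 m, distance alone gives (0.730/4.50)² = 0.02632, so 7360 × 0.02632 = 193.7 R/h.
Further attenuation needed: 193.7/30.0 = 6.457.
n = log₂(6.457) = 2.691 half-value layers.
Thickness = 2.691 × 4.86 cm = 13.08 cm.

13.1 cm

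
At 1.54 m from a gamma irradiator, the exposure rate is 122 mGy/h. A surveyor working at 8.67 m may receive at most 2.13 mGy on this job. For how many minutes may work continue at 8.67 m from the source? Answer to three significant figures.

33.2 min

By the inverse-square law, rate at 8.67 m:
122 × (1.54/8.67)² = 122 × 0.03155 = 3.849 mGy/h.
Stay time = 2.13 mGy ÷ 3.849 mGy/h = 0.5534 h = 33.20 min.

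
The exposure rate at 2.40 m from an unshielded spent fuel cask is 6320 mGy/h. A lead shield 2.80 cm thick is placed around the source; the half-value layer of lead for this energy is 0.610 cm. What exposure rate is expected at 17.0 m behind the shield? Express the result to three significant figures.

5.23 mGy/h

Distance alone: 6320 × (2.40/17.0)² = 6320 × 0.01993 = 126.0 mGy/h.
Shield: 2.80/0.610 = 4.590 half-value layers → attenuation 2^(−4.590) = 0.04152.
Combined: 126.0 × 0.04152 = 5.232 mGy/h.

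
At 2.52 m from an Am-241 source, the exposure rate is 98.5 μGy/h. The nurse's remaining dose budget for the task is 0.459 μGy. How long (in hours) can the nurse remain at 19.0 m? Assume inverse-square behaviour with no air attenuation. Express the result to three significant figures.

0.265 h

Intensity scales as (d₁/d₂)², so rate at 19.0 m:
(2.52/19.0)² = 0.01759, so 98.5 × 0.01759 = 1.733 μGy/h.
Stay time = 0.459 μGy ÷ 1.733 μGy/h = 0.2649 h.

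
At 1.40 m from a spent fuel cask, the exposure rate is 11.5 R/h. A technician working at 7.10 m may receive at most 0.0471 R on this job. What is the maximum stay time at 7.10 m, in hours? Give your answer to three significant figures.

By the inverse-square law, rate at 7.10 m:
11.5 × (1.40/7.10)² = 11.5 × 0.03888 = 0.4471 R/h.
Stay time = 0.0471 R ÷ 0.4471 R/h = 0.1053 h.

0.105 h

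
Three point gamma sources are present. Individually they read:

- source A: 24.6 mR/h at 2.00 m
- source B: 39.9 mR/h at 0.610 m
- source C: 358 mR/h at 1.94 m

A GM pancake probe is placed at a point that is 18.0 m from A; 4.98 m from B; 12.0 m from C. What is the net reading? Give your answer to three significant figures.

10.3 mR/h

By superposition, sum each source's inverse-square contribution:
A: 24.6 × (2.00/18.0)² = 0.3037 mR/h
B: 39.9 × (0.610/4.98)² = 0.5987 mR/h
C: 358 × (1.94/12.0)² = 9.357 mR/h
Total = 0.3037 + 0.5987 + 9.357 = 10.26 mR/h.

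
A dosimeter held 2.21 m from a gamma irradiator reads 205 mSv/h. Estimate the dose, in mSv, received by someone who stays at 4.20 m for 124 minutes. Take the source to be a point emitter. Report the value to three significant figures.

Using I₁d₁² = I₂d₂², rate at 4.20 m:
205 × (2.21/4.20)² = 205 × 0.2769 = 56.76 mSv/h.
Dose = rate × time = 56.76 mSv/h × 2.067 h = 117.3 mSv.

117 mSv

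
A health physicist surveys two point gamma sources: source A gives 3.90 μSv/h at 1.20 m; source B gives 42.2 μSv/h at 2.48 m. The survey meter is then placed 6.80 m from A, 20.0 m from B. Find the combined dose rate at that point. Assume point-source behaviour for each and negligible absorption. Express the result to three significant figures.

0.770 μSv/h

Each source contributes Iᵢ·(dᵢ/rᵢ)²; contributions add.
A: 3.90 × (1.20/6.80)² = 0.1215 μSv/h
B: 42.2 × (2.48/20.0)² = 0.6489 μSv/h
Total = 0.1215 + 0.6489 = 0.7704 μSv/h.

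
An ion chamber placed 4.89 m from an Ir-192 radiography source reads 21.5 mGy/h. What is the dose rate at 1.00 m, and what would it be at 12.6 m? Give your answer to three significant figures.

Intensity scales as (d₁/d₂)², so
At 1.00 m: (4.89/1.00)² = 23.91, so 21.5 × 23.91 = 514.1 mGy/h
At 12.6 m: 514.1 × (1.00/12.6)² = 514.1 × 0.006299 = 3.238 mGy/h.

514 mGy/h; 3.24 mGy/h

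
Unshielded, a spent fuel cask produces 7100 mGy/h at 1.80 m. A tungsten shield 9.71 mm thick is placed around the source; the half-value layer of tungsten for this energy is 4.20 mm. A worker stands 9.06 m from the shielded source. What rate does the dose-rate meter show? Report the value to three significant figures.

Distance alone: (1.80/9.06)² = 0.03947, so 7100 × 0.03947 = 280.2 mGy/h.
Shield: 9.71/4.20 = 2.312 half-value layers → attenuation 2^(−2.312) = 0.2014.
Combined: 280.2 × 0.2014 = 56.43 mGy/h.

56.4 mGy/h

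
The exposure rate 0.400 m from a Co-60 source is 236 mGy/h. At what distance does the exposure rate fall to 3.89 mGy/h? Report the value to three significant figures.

3.12 m

Using I₁d₁² = I₂d₂², d₂ = d₁·√(I₁/I₂).
I₁/I₂ = 236/3.89 = 60.67, so d₂ = 0.400 × √60.67 = 3.116 m.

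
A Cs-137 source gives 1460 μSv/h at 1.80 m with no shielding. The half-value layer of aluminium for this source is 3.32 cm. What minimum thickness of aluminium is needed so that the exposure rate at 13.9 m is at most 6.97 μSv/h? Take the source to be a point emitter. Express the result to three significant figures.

At 13.9 m, distance alone gives (1.80/13.9)² = 0.01677, so 1460 × 0.01677 = 24.48 μSv/h.
Further attenuation needed: 24.48/6.97 = 3.512.
n = log₂(3.512) = 1.812 half-value layers.
Thickness = 1.812 × 3.32 cm = 6.016 cm.

6.02 cm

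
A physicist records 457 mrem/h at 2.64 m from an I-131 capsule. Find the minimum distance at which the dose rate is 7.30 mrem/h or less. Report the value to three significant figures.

20.9 m

Applying the 1/r² law, d₂ = d₁·√(I₁/I₂).
I₁/I₂ = 457/7.30 = 62.60, so d₂ = 2.64 × √62.60 = 20.89 m.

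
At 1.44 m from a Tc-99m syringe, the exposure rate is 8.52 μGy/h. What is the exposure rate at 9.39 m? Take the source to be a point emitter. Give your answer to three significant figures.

0.200 μGy/h

By the inverse-square law, the rate at 9.39 m is
8.52 × (1.44/9.39)² = 8.52 × 0.02352 = 0.2004 μGy/h.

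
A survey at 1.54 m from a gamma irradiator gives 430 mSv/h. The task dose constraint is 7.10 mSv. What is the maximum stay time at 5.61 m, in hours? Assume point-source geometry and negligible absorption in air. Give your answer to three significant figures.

0.219 h

Intensity scales as (d₁/d₂)², so rate at 5.61 m:
430 × (1.54/5.61)² = 430 × 0.07536 = 32.40 mSv/h.
Stay time = 7.10 mSv ÷ 32.40 mSv/h = 0.2191 h.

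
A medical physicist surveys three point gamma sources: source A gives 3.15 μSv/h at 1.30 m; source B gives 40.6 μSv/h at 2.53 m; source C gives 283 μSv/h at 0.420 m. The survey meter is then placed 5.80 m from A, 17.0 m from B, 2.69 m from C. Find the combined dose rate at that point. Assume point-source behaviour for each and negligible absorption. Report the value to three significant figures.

Each source contributes Iᵢ·(dᵢ/rᵢ)²; contributions add.
A: 3.15 × (1.30/5.80)² = 0.1582 μSv/h
B: 40.6 × (2.53/17.0)² = 0.8992 μSv/h
C: 283 × (0.420/2.69)² = 6.899 μSv/h
Total = 0.1582 + 0.8992 + 6.899 = 7.956 μSv/h.

7.96 μSv/h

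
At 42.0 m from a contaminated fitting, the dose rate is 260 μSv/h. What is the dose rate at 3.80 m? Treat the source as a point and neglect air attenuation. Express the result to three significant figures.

31800 μSv/h

By the inverse-square law, the rate at 3.80 m is
260 × (42.0/3.80)² = 260 × 122.2 = 31770 μSv/h.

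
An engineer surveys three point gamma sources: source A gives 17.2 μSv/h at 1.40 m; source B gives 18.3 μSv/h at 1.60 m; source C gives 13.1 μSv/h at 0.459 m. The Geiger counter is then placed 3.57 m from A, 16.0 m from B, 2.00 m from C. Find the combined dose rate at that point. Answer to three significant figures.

By superposition, sum each source's inverse-square contribution:
A: 17.2 × (1.40/3.57)² = 2.645 μSv/h
B: 18.3 × (1.60/16.0)² = 0.1830 μSv/h
C: 13.1 × (0.459/2.00)² = 0.6900 μSv/h
Total = 2.645 + 0.1830 + 0.6900 = 3.518 μSv/h.

3.52 μSv/h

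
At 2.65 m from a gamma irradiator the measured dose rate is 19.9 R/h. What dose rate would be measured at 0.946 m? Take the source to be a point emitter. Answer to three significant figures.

Intensity scales as (d₁/d₂)², so scaling from 2.65 m to 0.946 m:
19.9 × (2.65/0.946)² = 19.9 × 7.847 = 156.2 R/h.

156 R/h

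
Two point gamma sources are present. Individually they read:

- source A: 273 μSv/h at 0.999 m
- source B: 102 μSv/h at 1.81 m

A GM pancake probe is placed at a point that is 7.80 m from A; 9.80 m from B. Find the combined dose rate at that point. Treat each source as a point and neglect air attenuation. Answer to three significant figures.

Each source contributes Iᵢ·(dᵢ/rᵢ)²; contributions add.
A: 273 × (0.999/7.80)² = 4.478 μSv/h
B: 102 × (1.81/9.80)² = 3.479 μSv/h
Total = 4.478 + 3.479 = 7.957 μSv/h.

7.96 μSv/h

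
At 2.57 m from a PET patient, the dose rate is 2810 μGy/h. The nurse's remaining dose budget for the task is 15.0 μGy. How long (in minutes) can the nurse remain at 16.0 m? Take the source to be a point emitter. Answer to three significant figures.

By the inverse-square law, rate at 16.0 m:
2810 × (2.57/16.0)² = 2810 × 0.02580 = 72.50 μGy/h.
Stay time = 15.0 μGy ÷ 72.50 μGy/h = 0.2069 h = 12.41 min.

12.4 min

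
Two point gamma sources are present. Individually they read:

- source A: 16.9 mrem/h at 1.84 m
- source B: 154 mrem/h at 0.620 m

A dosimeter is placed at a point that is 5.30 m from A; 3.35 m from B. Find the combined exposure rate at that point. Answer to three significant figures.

Each source contributes Iᵢ·(dᵢ/rᵢ)²; contributions add.
A: 16.9 × (1.84/5.30)² = 2.037 mrem/h
B: 154 × (0.620/3.35)² = 5.275 mrem/h
Total = 2.037 + 5.275 = 7.312 mrem/h.

7.31 mrem/h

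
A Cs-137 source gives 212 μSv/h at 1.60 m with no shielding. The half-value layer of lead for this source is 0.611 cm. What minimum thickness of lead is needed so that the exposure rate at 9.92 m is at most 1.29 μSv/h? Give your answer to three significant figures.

At 9.92 m, distance alone gives (1.60/9.92)² = 0.02601, so 212 × 0.02601 = 5.514 μSv/h.
Further attenuation needed: 5.514/1.29 = 4.274.
n = log₂(4.274) = 2.096 half-value layers.
Thickness = 2.096 × 0.611 cm = 1.281 cm.

1.28 cm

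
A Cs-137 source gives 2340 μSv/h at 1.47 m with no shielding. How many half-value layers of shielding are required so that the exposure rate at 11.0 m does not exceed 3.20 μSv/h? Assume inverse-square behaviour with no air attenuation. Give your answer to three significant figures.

At 11.0 m, distance alone gives 2340 × (1.47/11.0)² = 2340 × 0.01786 = 41.79 μSv/h.
Further attenuation needed: 41.79/3.20 = 13.06.
n = log₂(13.06) = 3.707 half-value layers.

3.71 half-value layers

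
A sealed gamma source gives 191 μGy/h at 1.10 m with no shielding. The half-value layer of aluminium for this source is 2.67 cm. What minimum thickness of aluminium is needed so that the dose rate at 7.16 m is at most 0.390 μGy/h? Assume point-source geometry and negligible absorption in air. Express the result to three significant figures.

9.43 cm

At 7.16 m, distance alone gives 191 × (1.10/7.16)² = 191 × 0.02360 = 4.508 μGy/h.
Further attenuation needed: 4.508/0.390 = 11.56.
n = log₂(11.56) = 3.531 half-value layers.
Thickness = 3.531 × 2.67 cm = 9.428 cm.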